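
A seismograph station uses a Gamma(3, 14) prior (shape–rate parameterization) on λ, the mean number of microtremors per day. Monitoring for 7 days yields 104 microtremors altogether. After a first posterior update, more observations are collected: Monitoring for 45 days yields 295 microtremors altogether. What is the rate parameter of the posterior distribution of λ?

66

Total count 104 over total exposure 7 days.
After the first batch: Gamma(3 + 104, 14 + 7) = Gamma(107, 21).
Total count 295 over total exposure 45 days.
After the second batch: Gamma(107 + 295, 21 + 45) = Gamma(402, 66).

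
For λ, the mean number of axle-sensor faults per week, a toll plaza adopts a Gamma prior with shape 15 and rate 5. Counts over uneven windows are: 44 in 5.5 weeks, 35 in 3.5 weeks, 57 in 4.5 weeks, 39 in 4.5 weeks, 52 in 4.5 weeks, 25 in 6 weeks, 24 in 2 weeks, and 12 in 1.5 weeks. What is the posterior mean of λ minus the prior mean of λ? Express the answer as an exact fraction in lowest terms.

192/37

Total count: 44 + 35 + 57 + 39 + 52 + 25 + 24 + 12 = 288.
Total exposure: 5.5 + 3.5 + 4.5 + 4.5 + 4.5 + 6 + 2 + 1.5 = 32 weeks.
Posterior: α' = 15 + 288 = 303, β' = 5 + 32 = 37.
Posterior mean = 303/37 = 303/37; prior mean = 15/5 = 3. Difference = 303/37 − 3 = 192/37.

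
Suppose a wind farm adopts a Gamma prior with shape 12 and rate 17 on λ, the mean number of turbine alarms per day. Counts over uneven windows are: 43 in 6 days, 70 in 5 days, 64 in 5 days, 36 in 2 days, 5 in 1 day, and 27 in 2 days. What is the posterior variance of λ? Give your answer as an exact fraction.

257/1444

Total count: 43 + 70 + 64 + 36 + 5 + 27 = 245.
Total exposure: 6 + 5 + 5 + 2 + 1 + 2 = 21 days.
Gamma(α, β) with Poisson data over total exposure Σt gives posterior Gamma(α+Σx, β+Σt) = Gamma(257, 38).
Posterior variance = α'/β'² = 257/1444.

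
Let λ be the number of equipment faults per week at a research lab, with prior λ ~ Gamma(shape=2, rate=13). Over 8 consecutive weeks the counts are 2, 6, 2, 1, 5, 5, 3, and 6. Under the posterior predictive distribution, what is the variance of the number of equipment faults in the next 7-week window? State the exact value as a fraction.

Total count: 2 + 6 + 2 + 1 + 5 + 5 + 3 + 6 = 30.
Total exposure: 8 weeks.
Gamma(α, β) with Poisson data over total exposure Σt gives posterior Gamma(α+Σx, β+Σt) = Gamma(32, 21).
The posterior predictive for a window of length T is Negative Binomial with variance T·α'·(β'+T)/β'² = 7·32·28/441 = 128/9.

128/9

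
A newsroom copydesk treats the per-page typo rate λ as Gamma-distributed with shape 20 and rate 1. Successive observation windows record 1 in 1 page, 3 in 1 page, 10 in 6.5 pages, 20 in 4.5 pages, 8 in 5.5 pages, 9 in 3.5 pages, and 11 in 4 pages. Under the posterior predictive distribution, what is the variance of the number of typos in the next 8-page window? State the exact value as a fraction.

22960/729

Total count: 1 + 3 + 10 + 20 + 8 + 9 + 11 = 62.
Total exposure: 1 + 1 + 6.5 + 4.5 + 5.5 + 3.5 + 4 = 26 pages.
The Gamma prior is conjugate for the Poisson rate, so λ | data ~ Gamma(20+62, 1+26) = Gamma(82, 27).
The posterior predictive for a window of length T is Negative Binomial with variance T·α'·(β'+T)/β'² = 8·82·35/729 = 22960/729.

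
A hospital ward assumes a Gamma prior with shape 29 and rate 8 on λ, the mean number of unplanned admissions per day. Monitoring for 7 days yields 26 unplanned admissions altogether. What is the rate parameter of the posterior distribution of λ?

Total count 26 over total exposure 7 days.
Gamma(α, β) with Poisson data over total exposure Σt gives posterior Gamma(α+Σx, β+Σt) = Gamma(55, 15).

15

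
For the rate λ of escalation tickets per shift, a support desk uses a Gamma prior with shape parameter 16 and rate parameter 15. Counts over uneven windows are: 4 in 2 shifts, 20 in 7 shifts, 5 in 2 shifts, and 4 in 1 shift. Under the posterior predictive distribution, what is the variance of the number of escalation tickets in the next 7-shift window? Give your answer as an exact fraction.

11662/729

Total count: 4 + 20 + 5 + 4 = 33.
Total exposure: 2 + 7 + 2 + 1 = 12 shifts.
The Gamma prior is conjugate for the Poisson rate, so λ | data ~ Gamma(16+33, 15+12) = Gamma(49, 27).
The posterior predictive for a window of length T is Negative Binomial with variance T·α'·(β'+T)/β'² = 7·49·34/729 = 11662/729.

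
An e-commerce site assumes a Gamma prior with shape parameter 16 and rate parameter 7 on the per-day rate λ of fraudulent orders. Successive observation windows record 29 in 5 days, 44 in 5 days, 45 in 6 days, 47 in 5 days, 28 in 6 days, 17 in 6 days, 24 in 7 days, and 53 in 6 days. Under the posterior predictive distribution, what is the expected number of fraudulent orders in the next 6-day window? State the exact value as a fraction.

1818/53

Total count: 29 + 44 + 45 + 47 + 28 + 17 + 24 + 53 = 287.
Total exposure: 5 + 5 + 6 + 5 + 6 + 6 + 7 + 6 = 46 days.
The Gamma prior is conjugate for the Poisson rate, so λ | data ~ Gamma(16+287, 7+46) = Gamma(303, 53).
Predictive mean over a 6-day window = T·E[λ|data] = 6·303/53 = 1818/53.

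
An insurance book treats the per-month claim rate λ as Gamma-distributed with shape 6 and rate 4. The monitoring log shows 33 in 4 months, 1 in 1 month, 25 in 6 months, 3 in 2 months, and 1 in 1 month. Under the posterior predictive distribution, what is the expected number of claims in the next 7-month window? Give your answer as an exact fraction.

Total count: 33 + 1 + 25 + 3 + 1 = 63.
Total exposure: 4 + 1 + 6 + 2 + 1 = 14 months.
Conjugate update: add total count to the shape and total exposure to the rate, giving Gamma(69, 18).
Predictive mean over a 7-month window = T·E[λ|data] = 7·69/18 = 161/6.

161/6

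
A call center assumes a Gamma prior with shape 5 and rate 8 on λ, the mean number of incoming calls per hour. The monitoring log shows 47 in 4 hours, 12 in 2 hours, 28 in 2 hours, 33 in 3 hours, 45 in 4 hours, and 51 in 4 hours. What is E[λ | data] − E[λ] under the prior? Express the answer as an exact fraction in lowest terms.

Total count: 47 + 12 + 28 + 33 + 45 + 51 = 216.
Total exposure: 4 + 2 + 2 + 3 + 4 + 4 = 19 hours.
Conjugate update: add total count to the shape and total exposure to the rate, giving Gamma(221, 27).
Posterior mean = 221/27 = 221/27; prior mean = 5/8 = 5/8. Difference = 221/27 − 5/8 = 1633/216.

1633/216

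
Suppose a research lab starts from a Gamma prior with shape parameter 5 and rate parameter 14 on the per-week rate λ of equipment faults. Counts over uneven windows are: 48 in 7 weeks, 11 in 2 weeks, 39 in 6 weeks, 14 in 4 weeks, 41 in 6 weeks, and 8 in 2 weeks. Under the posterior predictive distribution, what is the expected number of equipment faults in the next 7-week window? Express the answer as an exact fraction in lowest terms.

1162/41

Total count: 48 + 11 + 39 + 14 + 41 + 8 = 161.
Total exposure: 7 + 2 + 6 + 4 + 6 + 2 = 27 weeks.
Posterior: α' = 5 + 161 = 166, β' = 14 + 27 = 41.
Predictive mean over a 7-week window = T·E[λ|data] = 7·166/41 = 1162/41.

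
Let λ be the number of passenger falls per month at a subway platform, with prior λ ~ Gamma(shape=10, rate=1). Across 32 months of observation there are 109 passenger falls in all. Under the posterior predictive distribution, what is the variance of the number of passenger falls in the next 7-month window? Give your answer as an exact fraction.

Total count 109 over total exposure 32 months.
By Gamma–Poisson conjugacy, the posterior is Gamma(α + Σx, β + Σt) = Gamma(10 + 109, 1 + 32) = Gamma(119, 33).
The posterior predictive for a window of length T is Negative Binomial with variance T·α'·(β'+T)/β'² = 7·119·40/1089 = 33320/1089.

33320/1089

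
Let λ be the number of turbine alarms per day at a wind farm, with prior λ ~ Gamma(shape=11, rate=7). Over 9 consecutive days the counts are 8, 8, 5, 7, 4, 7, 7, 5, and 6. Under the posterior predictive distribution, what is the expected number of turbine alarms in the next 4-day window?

Total count: 8 + 8 + 5 + 7 + 4 + 7 + 7 + 5 + 6 = 57.
Total exposure: 9 days.
Gamma(α, β) with Poisson data over total exposure Σt gives posterior Gamma(α+Σx, β+Σt) = Gamma(68, 16).
Predictive mean over a 4-day window = T·E[λ|data] = 4·68/16 = 17.

17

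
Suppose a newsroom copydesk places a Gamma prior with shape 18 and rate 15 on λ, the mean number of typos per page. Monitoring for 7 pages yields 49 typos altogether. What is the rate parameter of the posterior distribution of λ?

22

Total count 49 over total exposure 7 pages.
Posterior: α' = 18 + 49 = 67, β' = 15 + 7 = 22.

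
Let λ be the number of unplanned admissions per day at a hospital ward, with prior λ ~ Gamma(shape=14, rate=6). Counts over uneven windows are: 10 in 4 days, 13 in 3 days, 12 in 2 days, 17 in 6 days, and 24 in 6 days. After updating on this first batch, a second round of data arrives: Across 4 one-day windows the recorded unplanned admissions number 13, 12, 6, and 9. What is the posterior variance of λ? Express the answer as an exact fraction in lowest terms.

Total count: 10 + 13 + 12 + 17 + 24 = 76.
Total exposure: 4 + 3 + 2 + 6 + 6 = 21 days.
After the first batch: Gamma(14 + 76, 6 + 21) = Gamma(90, 27).
Total count: 13 + 12 + 6 + 9 = 40.
Total exposure: 4 days.
After the second batch: Gamma(90 + 40, 27 + 4) = Gamma(130, 31).
Posterior variance = α'/β'² = 130/961.

130/961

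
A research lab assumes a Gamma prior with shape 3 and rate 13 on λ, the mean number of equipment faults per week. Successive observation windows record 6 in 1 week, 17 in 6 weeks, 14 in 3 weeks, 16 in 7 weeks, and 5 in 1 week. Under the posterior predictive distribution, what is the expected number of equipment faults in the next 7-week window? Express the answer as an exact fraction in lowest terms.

427/31

Total count: 6 + 17 + 14 + 16 + 5 = 58.
Total exposure: 1 + 6 + 3 + 7 + 1 = 18 weeks.
By Gamma–Poisson conjugacy, the posterior is Gamma(α + Σx, β + Σt) = Gamma(3 + 58, 13 + 18) = Gamma(61, 31).
Predictive mean over a 7-week window = T·E[λ|data] = 7·61/31 = 427/31.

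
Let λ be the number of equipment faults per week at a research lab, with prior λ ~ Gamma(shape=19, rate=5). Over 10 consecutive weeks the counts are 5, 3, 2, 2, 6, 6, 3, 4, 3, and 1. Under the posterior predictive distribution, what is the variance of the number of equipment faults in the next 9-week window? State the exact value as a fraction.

Total count: 5 + 3 + 2 + 2 + 6 + 6 + 3 + 4 + 3 + 1 = 35.
Total exposure: 10 weeks.
Conjugate update: add total count to the shape and total exposure to the rate, giving Gamma(54, 15).
The posterior predictive for a window of length T is Negative Binomial with variance T·α'·(β'+T)/β'² = 9·54·24/225 = 1296/25.

1296/25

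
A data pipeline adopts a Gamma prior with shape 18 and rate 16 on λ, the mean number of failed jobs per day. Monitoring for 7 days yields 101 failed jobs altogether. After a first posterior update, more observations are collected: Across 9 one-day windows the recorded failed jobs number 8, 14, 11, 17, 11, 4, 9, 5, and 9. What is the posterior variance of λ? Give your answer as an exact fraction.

207/1024

Total count 101 over total exposure 7 days.
After the first batch: Gamma(18 + 101, 16 + 7) = Gamma(119, 23).
Total count: 8 + 14 + 11 + 17 + 11 + 4 + 9 + 5 + 9 = 88.
Total exposure: 9 days.
After the second batch: Gamma(119 + 88, 23 + 9) = Gamma(207, 32).
Posterior variance = α'/β'² = 207/1024.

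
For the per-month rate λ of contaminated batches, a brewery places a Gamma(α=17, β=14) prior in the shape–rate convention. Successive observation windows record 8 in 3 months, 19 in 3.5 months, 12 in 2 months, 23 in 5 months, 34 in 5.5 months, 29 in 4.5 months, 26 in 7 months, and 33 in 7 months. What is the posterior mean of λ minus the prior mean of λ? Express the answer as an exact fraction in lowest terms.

Total count: 8 + 19 + 12 + 23 + 34 + 29 + 26 + 33 = 184.
Total exposure: 3 + 3.5 + 2 + 5 + 5.5 + 4.5 + 7 + 7 = 37.5 months.
The Gamma prior is conjugate for the Poisson rate, so λ | data ~ Gamma(17+184, 14+37.5) = Gamma(201, 103/2).
Posterior mean = 201/(103/2) = 402/103; prior mean = 17/14 = 17/14. Difference = 402/103 − 17/14 = 3877/1442.

3877/1442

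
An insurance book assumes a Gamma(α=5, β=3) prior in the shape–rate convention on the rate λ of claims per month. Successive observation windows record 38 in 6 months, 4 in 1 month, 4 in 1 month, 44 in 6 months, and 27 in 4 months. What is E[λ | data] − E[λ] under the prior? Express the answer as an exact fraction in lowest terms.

29/7

Total count: 38 + 4 + 4 + 44 + 27 = 117.
Total exposure: 6 + 1 + 1 + 6 + 4 = 18 months.
Conjugate update: add total count to the shape and total exposure to the rate, giving Gamma(122, 21).
Posterior mean = 122/21 = 122/21; prior mean = 5/3 = 5/3. Difference = 122/21 − 5/3 = 29/7.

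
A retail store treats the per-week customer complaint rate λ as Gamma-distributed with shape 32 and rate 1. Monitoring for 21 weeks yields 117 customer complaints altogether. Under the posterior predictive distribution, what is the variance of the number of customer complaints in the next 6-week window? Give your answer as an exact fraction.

6258/121

Total count 117 over total exposure 21 weeks.
The Gamma prior is conjugate for the Poisson rate, so λ | data ~ Gamma(32+117, 1+21) = Gamma(149, 22).
The posterior predictive for a window of length T is Negative Binomial with variance T·α'·(β'+T)/β'² = 6·149·28/484 = 6258/121.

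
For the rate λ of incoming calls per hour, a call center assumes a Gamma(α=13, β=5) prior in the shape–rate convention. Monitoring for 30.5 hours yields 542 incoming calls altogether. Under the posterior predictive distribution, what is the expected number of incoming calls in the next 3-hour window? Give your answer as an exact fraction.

3330/71

Total count 542 over total exposure 30.5 hours.
The Gamma prior is conjugate for the Poisson rate, so λ | data ~ Gamma(13+542, 5+30.5) = Gamma(555, 71/2).
Predictive mean over a 3-hour window = T·E[λ|data] = 3·555/(71/2) = 3330/71.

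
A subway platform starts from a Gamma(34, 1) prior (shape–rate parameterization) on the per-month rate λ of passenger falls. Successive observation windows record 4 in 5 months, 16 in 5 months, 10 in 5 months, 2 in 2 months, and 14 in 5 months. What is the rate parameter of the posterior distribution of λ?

23

Total count: 4 + 16 + 10 + 2 + 14 = 46.
Total exposure: 5 + 5 + 5 + 2 + 5 = 22 months.
Conjugate update: add total count to the shape and total exposure to the rate, giving Gamma(80, 23).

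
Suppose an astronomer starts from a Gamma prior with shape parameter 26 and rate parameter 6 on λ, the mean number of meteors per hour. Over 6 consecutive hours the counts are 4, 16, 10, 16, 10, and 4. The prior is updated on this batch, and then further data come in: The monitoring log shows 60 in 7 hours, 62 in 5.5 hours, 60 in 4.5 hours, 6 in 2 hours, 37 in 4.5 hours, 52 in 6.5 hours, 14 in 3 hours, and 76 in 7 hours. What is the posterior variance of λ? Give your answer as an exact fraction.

453/2704

Total count: 4 + 16 + 10 + 16 + 10 + 4 = 60.
Total exposure: 6 hours.
After the first batch: Gamma(26 + 60, 6 + 6) = Gamma(86, 12).
Total count: 60 + 62 + 60 + 6 + 37 + 52 + 14 + 76 = 367.
Total exposure: 7 + 5.5 + 4.5 + 2 + 4.5 + 6.5 + 3 + 7 = 40 hours.
After the second batch: Gamma(86 + 367, 12 + 40) = Gamma(453, 52).
Posterior variance = α'/β'² = 453/2704.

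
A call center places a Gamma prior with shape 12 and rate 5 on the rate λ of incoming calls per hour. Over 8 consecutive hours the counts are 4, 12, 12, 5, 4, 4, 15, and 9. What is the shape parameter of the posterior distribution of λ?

77

Total count: 4 + 12 + 12 + 5 + 4 + 4 + 15 + 9 = 65.
Total exposure: 8 hours.
Gamma(α, β) with Poisson data over total exposure Σt gives posterior Gamma(α+Σx, β+Σt) = Gamma(77, 13).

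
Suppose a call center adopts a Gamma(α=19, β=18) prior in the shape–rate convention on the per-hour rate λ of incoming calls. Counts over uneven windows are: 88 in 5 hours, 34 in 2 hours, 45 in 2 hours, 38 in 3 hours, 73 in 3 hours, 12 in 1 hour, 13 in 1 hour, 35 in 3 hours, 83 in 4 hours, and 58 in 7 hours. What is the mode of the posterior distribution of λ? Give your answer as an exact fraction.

Total count: 88 + 34 + 45 + 38 + 73 + 12 + 13 + 35 + 83 + 58 = 479.
Total exposure: 5 + 2 + 2 + 3 + 3 + 1 + 1 + 3 + 4 + 7 = 31 hours.
By Gamma–Poisson conjugacy, the posterior is Gamma(α + Σx, β + Σt) = Gamma(19 + 479, 18 + 31) = Gamma(498, 49).
Posterior mode = (α'−1)/β' = 497/49 = 71/7.

71/7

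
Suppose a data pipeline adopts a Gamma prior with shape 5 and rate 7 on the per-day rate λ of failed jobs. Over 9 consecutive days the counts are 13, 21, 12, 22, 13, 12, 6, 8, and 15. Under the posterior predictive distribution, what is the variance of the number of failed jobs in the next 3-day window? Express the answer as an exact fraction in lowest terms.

7239/256

Total count: 13 + 21 + 12 + 22 + 13 + 12 + 6 + 8 + 15 = 122.
Total exposure: 9 days.
Conjugate update: add total count to the shape and total exposure to the rate, giving Gamma(127, 16).
The posterior predictive for a window of length T is Negative Binomial with variance T·α'·(β'+T)/β'² = 3·127·19/256 = 7239/256.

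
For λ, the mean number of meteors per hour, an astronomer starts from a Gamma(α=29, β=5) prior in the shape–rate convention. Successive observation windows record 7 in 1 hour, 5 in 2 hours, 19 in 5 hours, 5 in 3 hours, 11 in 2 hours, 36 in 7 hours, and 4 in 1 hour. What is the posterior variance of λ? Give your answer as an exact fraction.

Total count: 7 + 5 + 19 + 5 + 11 + 36 + 4 = 87.
Total exposure: 1 + 2 + 5 + 3 + 2 + 7 + 1 = 21 hours.
Posterior: α' = 29 + 87 = 116, β' = 5 + 21 = 26.
Posterior variance = α'/β'² = 116/676 = 29/169.

29/169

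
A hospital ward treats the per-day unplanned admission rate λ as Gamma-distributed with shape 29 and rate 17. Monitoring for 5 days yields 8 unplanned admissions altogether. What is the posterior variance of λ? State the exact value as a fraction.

Total count 8 over total exposure 5 days.
The Gamma prior is conjugate for the Poisson rate, so λ | data ~ Gamma(29+8, 17+5) = Gamma(37, 22).
Posterior variance = α'/β'² = 37/484.

37/484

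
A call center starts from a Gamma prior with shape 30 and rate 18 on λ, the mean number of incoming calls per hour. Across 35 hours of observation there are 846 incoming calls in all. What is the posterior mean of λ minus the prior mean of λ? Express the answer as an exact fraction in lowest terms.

Total count 846 over total exposure 35 hours.
Gamma(α, β) with Poisson data over total exposure Σt gives posterior Gamma(α+Σx, β+Σt) = Gamma(876, 53).
Posterior mean = 876/53 = 876/53; prior mean = 30/18 = 5/3. Difference = 876/53 − 5/3 = 2363/159.

2363/159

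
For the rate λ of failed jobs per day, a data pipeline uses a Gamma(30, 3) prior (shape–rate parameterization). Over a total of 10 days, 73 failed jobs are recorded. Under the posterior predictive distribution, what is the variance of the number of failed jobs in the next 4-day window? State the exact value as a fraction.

Total count 73 over total exposure 10 days.
Conjugate update: add total count to the shape and total exposure to the rate, giving Gamma(103, 13).
The posterior predictive for a window of length T is Negative Binomial with variance T·α'·(β'+T)/β'² = 4·103·17/169 = 7004/169.

7004/169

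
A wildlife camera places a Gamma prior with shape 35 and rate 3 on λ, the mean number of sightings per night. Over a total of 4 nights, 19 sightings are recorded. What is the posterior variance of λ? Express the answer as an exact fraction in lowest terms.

Total count 19 over total exposure 4 nights.
Posterior: α' = 35 + 19 = 54, β' = 3 + 4 = 7.
Posterior variance = α'/β'² = 54/49.

54/49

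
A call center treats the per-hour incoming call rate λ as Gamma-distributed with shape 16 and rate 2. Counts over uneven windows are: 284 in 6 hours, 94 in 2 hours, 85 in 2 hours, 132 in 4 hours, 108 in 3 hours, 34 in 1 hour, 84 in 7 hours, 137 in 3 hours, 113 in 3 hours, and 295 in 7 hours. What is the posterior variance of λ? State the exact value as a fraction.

Total count: 284 + 94 + 85 + 132 + 108 + 34 + 84 + 137 + 113 + 295 = 1366.
Total exposure: 6 + 2 + 2 + 4 + 3 + 1 + 7 + 3 + 3 + 7 = 38 hours.
The Gamma prior is conjugate for the Poisson rate, so λ | data ~ Gamma(16+1366, 2+38) = Gamma(1382, 40).
Posterior variance = α'/β'² = 1382/1600 = 691/800.

691/800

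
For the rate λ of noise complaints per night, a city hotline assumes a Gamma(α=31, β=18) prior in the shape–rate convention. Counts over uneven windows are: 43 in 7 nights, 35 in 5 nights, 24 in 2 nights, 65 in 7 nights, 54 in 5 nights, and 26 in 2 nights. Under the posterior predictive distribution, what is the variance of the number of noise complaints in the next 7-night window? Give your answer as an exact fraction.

Total count: 43 + 35 + 24 + 65 + 54 + 26 = 247.
Total exposure: 7 + 5 + 2 + 7 + 5 + 2 = 28 nights.
By Gamma–Poisson conjugacy, the posterior is Gamma(α + Σx, β + Σt) = Gamma(31 + 247, 18 + 28) = Gamma(278, 46).
The posterior predictive for a window of length T is Negative Binomial with variance T·α'·(β'+T)/β'² = 7·278·53/2116 = 51569/1058.

51569/1058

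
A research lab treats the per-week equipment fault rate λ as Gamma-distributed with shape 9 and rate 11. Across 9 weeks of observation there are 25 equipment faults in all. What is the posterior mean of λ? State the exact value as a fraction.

17/10

Total count 25 over total exposure 9 weeks.
Gamma(α, β) with Poisson data over total exposure Σt gives posterior Gamma(α+Σx, β+Σt) = Gamma(34, 20).
Posterior mean = α'/β' = 34/20 = 17/10.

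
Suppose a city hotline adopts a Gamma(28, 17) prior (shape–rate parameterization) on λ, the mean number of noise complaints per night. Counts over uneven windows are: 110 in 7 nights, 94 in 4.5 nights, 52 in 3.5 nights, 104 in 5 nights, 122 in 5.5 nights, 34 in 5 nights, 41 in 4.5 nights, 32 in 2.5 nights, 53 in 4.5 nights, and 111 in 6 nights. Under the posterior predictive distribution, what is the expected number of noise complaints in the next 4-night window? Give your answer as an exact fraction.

3124/65

Total count: 110 + 94 + 52 + 104 + 122 + 34 + 41 + 32 + 53 + 111 = 753.
Total exposure: 7 + 4.5 + 3.5 + 5 + 5.5 + 5 + 4.5 + 2.5 + 4.5 + 6 = 48 nights.
By Gamma–Poisson conjugacy, the posterior is Gamma(α + Σx, β + Σt) = Gamma(28 + 753, 17 + 48) = Gamma(781, 65).
Predictive mean over a 4-night window = T·E[λ|data] = 4·781/65 = 3124/65.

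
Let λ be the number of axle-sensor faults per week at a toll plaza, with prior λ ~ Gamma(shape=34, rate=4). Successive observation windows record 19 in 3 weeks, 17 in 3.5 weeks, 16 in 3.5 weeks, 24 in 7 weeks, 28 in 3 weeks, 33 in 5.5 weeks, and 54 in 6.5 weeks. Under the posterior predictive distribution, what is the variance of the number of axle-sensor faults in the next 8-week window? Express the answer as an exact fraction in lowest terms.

550/9

Total count: 19 + 17 + 16 + 24 + 28 + 33 + 54 = 191.
Total exposure: 3 + 3.5 + 3.5 + 7 + 3 + 5.5 + 6.5 = 32 weeks.
The Gamma prior is conjugate for the Poisson rate, so λ | data ~ Gamma(34+191, 4+32) = Gamma(225, 36).
The posterior predictive for a window of length T is Negative Binomial with variance T·α'·(β'+T)/β'² = 8·225·44/1296 = 550/9.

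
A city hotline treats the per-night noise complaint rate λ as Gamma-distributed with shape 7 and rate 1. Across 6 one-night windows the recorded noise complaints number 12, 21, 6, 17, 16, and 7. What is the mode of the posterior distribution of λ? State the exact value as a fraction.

85/7

Total count: 12 + 21 + 6 + 17 + 16 + 7 = 79.
Total exposure: 6 nights.
Posterior: α' = 7 + 79 = 86, β' = 1 + 6 = 7.
Posterior mode = (α'−1)/β' = 85/7.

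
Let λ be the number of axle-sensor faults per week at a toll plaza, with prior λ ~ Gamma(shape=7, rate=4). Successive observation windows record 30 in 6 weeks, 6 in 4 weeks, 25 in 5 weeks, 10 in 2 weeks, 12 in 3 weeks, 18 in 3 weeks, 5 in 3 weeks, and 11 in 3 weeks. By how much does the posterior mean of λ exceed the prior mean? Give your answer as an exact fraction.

Total count: 30 + 6 + 25 + 10 + 12 + 18 + 5 + 11 = 117.
Total exposure: 6 + 4 + 5 + 2 + 3 + 3 + 3 + 3 = 29 weeks.
Gamma(α, β) with Poisson data over total exposure Σt gives posterior Gamma(α+Σx, β+Σt) = Gamma(124, 33).
Posterior mean = 124/33 = 124/33; prior mean = 7/4 = 7/4. Difference = 124/33 − 7/4 = 265/132.

265/132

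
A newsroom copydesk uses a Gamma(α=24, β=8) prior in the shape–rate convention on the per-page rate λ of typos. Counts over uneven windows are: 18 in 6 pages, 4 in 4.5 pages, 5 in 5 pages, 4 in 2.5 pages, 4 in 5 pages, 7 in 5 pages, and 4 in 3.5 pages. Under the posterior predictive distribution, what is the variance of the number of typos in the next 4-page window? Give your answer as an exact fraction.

48720/6241

Total count: 18 + 4 + 5 + 4 + 4 + 7 + 4 = 46.
Total exposure: 6 + 4.5 + 5 + 2.5 + 5 + 5 + 3.5 = 31.5 pages.
Gamma(α, β) with Poisson data over total exposure Σt gives posterior Gamma(α+Σx, β+Σt) = Gamma(70, 79/2).
The posterior predictive for a window of length T is Negative Binomial with variance T·α'·(β'+T)/β'² = 4·70·(87/2)/(6241/4) = 48720/6241.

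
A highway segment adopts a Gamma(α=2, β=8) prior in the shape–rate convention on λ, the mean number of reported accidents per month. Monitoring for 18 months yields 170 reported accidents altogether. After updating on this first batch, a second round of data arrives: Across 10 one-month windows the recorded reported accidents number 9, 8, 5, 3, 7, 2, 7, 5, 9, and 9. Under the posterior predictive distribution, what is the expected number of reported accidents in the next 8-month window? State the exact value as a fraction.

472/9

Total count 170 over total exposure 18 months.
After the first batch: Gamma(2 + 170, 8 + 18) = Gamma(172, 26).
Total count: 9 + 8 + 5 + 3 + 7 + 2 + 7 + 5 + 9 + 9 = 64.
Total exposure: 10 months.
After the second batch: Gamma(172 + 64, 26 + 10) = Gamma(236, 36).
Predictive mean over an 8-month window = T·E[λ|data] = 8·236/36 = 472/9.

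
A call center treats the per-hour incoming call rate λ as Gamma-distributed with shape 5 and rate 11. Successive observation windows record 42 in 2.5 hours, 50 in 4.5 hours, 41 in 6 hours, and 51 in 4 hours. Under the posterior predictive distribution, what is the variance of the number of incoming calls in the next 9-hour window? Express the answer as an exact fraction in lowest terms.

8991/112

Total count: 42 + 50 + 41 + 51 = 184.
Total exposure: 2.5 + 4.5 + 6 + 4 = 17 hours.
By Gamma–Poisson conjugacy, the posterior is Gamma(α + Σx, β + Σt) = Gamma(5 + 184, 11 + 17) = Gamma(189, 28).
The posterior predictive for a window of length T is Negative Binomial with variance T·α'·(β'+T)/β'² = 9·189·37/784 = 8991/112.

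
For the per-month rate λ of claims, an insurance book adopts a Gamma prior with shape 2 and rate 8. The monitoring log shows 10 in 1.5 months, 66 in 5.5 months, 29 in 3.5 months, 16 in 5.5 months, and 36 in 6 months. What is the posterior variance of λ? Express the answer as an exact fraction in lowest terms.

Total count: 10 + 66 + 29 + 16 + 36 = 157.
Total exposure: 1.5 + 5.5 + 3.5 + 5.5 + 6 = 22 months.
Posterior: α' = 2 + 157 = 159, β' = 8 + 22 = 30.
Posterior variance = α'/β'² = 159/900 = 53/300.

53/300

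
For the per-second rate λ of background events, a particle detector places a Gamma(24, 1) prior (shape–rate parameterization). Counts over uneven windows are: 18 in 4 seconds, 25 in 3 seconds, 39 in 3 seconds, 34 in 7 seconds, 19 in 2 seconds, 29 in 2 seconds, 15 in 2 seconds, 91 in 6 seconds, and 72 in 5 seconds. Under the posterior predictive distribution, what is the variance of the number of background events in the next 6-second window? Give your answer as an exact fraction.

Total count: 18 + 25 + 39 + 34 + 19 + 29 + 15 + 91 + 72 = 342.
Total exposure: 4 + 3 + 3 + 7 + 2 + 2 + 2 + 6 + 5 = 34 seconds.
The Gamma prior is conjugate for the Poisson rate, so λ | data ~ Gamma(24+342, 1+34) = Gamma(366, 35).
The posterior predictive for a window of length T is Negative Binomial with variance T·α'·(β'+T)/β'² = 6·366·41/1225 = 90036/1225.

90036/1225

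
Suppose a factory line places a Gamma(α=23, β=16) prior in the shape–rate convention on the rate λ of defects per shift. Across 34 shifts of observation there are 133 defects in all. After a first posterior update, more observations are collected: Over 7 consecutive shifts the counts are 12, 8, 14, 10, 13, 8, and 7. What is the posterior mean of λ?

Total count 133 over total exposure 34 shifts.
After the first batch: Gamma(23 + 133, 16 + 34) = Gamma(156, 50).
Total count: 12 + 8 + 14 + 10 + 13 + 8 + 7 = 72.
Total exposure: 7 shifts.
After the second batch: Gamma(156 + 72, 50 + 7) = Gamma(228, 57).
Posterior mean = α'/β' = 228/57 = 4.

4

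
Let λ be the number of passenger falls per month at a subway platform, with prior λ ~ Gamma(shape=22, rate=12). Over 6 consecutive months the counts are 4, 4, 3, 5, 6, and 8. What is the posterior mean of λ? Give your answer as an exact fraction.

26/9

Total count: 4 + 4 + 3 + 5 + 6 + 8 = 30.
Total exposure: 6 months.
Conjugate update: add total count to the shape and total exposure to the rate, giving Gamma(52, 18).
Posterior mean = α'/β' = 52/18 = 26/9.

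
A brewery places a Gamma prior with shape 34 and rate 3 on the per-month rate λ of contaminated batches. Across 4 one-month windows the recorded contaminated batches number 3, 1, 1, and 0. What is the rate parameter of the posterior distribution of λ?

Total count: 3 + 1 + 1 + 0 = 5.
Total exposure: 4 months.
By Gamma–Poisson conjugacy, the posterior is Gamma(α + Σx, β + Σt) = Gamma(34 + 5, 3 + 4) = Gamma(39, 7).

7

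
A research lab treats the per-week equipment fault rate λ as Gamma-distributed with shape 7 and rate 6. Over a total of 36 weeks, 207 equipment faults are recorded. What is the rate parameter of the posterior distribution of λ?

42

Total count 207 over total exposure 36 weeks.
The Gamma prior is conjugate for the Poisson rate, so λ | data ~ Gamma(7+207, 6+36) = Gamma(214, 42).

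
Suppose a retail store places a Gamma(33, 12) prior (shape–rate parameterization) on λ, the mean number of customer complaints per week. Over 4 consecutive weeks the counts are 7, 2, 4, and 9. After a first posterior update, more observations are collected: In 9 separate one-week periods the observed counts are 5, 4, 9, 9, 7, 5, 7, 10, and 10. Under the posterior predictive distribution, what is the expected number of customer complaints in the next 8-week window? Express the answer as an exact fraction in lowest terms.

968/25

Total count: 7 + 2 + 4 + 9 = 22.
Total exposure: 4 weeks.
After the first batch: Gamma(33 + 22, 12 + 4) = Gamma(55, 16).
Total count: 5 + 4 + 9 + 9 + 7 + 5 + 7 + 10 + 10 = 66.
Total exposure: 9 weeks.
After the second batch: Gamma(55 + 66, 16 + 9) = Gamma(121, 25).
Predictive mean over an 8-week window = T·E[λ|data] = 8·121/25 = 968/25.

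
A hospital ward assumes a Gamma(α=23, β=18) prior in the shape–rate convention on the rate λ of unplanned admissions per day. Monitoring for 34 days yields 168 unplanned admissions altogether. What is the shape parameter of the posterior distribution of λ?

Total count 168 over total exposure 34 days.
By Gamma–Poisson conjugacy, the posterior is Gamma(α + Σx, β + Σt) = Gamma(23 + 168, 18 + 34) = Gamma(191, 52).

191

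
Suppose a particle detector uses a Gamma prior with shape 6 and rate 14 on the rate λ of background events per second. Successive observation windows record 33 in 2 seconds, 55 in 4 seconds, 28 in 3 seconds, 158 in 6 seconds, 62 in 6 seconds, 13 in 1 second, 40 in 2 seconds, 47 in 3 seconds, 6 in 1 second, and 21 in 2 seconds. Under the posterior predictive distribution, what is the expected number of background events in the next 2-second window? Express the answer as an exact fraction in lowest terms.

469/22

Total count: 33 + 55 + 28 + 158 + 62 + 13 + 40 + 47 + 6 + 21 = 463.
Total exposure: 2 + 4 + 3 + 6 + 6 + 1 + 2 + 3 + 1 + 2 = 30 seconds.
Conjugate update: add total count to the shape and total exposure to the rate, giving Gamma(469, 44).
Predictive mean over a 2-second window = T·E[λ|data] = 2·469/44 = 469/22.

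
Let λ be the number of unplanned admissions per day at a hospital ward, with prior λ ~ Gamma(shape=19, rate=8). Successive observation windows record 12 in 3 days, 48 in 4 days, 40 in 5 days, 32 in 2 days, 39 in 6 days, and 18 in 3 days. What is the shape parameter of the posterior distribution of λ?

Total count: 12 + 48 + 40 + 32 + 39 + 18 = 189.
Total exposure: 3 + 4 + 5 + 2 + 6 + 3 = 23 days.
Conjugate update: add total count to the shape and total exposure to the rate, giving Gamma(208, 31).

208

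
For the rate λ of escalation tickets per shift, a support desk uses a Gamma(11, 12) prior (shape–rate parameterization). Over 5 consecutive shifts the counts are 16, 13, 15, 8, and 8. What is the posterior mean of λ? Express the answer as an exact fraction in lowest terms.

71/17

Total count: 16 + 13 + 15 + 8 + 8 = 60.
Total exposure: 5 shifts.
Gamma(α, β) with Poisson data over total exposure Σt gives posterior Gamma(α+Σx, β+Σt) = Gamma(71, 17).
Posterior mean = α'/β' = 71/17.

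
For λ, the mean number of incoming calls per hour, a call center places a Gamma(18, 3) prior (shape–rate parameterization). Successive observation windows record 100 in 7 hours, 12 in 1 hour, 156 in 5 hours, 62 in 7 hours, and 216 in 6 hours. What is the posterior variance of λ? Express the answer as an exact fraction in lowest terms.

564/841

Total count: 100 + 12 + 156 + 62 + 216 = 546.
Total exposure: 7 + 1 + 5 + 7 + 6 = 26 hours.
Gamma(α, β) with Poisson data over total exposure Σt gives posterior Gamma(α+Σx, β+Σt) = Gamma(564, 29).
Posterior variance = α'/β'² = 564/841.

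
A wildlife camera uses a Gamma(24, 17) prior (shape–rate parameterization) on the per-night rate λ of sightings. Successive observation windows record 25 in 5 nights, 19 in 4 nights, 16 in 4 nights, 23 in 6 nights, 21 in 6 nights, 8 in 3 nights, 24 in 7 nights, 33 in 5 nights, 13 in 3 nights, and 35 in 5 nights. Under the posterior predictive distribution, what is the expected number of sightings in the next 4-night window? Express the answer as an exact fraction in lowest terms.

Total count: 25 + 19 + 16 + 23 + 21 + 8 + 24 + 33 + 13 + 35 = 217.
Total exposure: 5 + 4 + 4 + 6 + 6 + 3 + 7 + 5 + 3 + 5 = 48 nights.
Posterior: α' = 24 + 217 = 241, β' = 17 + 48 = 65.
Predictive mean over a 4-night window = T·E[λ|data] = 4·241/65 = 964/65.

964/65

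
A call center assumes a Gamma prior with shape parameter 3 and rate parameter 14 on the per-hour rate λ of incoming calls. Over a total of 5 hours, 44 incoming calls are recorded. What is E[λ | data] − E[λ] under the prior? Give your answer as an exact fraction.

Total count 44 over total exposure 5 hours.
The Gamma prior is conjugate for the Poisson rate, so λ | data ~ Gamma(3+44, 14+5) = Gamma(47, 19).
Posterior mean = 47/19 = 47/19; prior mean = 3/14 = 3/14. Difference = 47/19 − 3/14 = 601/266.

601/266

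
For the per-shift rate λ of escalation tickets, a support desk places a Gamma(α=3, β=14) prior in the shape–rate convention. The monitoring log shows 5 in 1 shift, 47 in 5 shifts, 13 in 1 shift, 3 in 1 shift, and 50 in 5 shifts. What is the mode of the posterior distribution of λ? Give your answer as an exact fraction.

Total count: 5 + 47 + 13 + 3 + 50 = 118.
Total exposure: 1 + 5 + 1 + 1 + 5 = 13 shifts.
Conjugate update: add total count to the shape and total exposure to the rate, giving Gamma(121, 27).
Posterior mode = (α'−1)/β' = 120/27 = 40/9.

40/9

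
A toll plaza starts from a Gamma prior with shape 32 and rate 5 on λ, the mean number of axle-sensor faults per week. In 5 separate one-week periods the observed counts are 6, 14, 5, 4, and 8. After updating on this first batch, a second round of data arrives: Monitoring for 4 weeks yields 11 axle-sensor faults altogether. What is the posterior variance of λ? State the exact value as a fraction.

20/49

Total count: 6 + 14 + 5 + 4 + 8 = 37.
Total exposure: 5 weeks.
After the first batch: Gamma(32 + 37, 5 + 5) = Gamma(69, 10).
Total count 11 over total exposure 4 weeks.
After the second batch: Gamma(69 + 11, 10 + 4) = Gamma(80, 14).
Posterior variance = α'/β'² = 80/196 = 20/49.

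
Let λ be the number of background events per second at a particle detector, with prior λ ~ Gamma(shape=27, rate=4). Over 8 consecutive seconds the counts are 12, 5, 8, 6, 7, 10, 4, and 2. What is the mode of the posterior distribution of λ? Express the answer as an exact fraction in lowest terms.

Total count: 12 + 5 + 8 + 6 + 7 + 10 + 4 + 2 = 54.
Total exposure: 8 seconds.
Conjugate update: add total count to the shape and total exposure to the rate, giving Gamma(81, 12).
Posterior mode = (α'−1)/β' = 80/12 = 20/3.

20/3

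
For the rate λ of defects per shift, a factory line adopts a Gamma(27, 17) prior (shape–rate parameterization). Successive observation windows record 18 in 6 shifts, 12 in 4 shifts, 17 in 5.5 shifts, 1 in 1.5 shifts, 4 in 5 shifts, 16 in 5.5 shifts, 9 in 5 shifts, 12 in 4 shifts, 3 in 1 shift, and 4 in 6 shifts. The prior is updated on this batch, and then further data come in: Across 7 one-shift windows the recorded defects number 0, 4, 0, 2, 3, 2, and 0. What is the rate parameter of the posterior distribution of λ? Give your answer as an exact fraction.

135/2

Total count: 18 + 12 + 17 + 1 + 4 + 16 + 9 + 12 + 3 + 4 = 96.
Total exposure: 6 + 4 + 5.5 + 1.5 + 5 + 5.5 + 5 + 4 + 1 + 6 = 43.5 shifts.
After the first batch: Gamma(27 + 96, 17 + 43.5) = Gamma(123, 121/2).
Total count: 0 + 4 + 0 + 2 + 3 + 2 + 0 = 11.
Total exposure: 7 shifts.
After the second batch: Gamma(123 + 11, 121/2 + 7) = Gamma(134, 135/2).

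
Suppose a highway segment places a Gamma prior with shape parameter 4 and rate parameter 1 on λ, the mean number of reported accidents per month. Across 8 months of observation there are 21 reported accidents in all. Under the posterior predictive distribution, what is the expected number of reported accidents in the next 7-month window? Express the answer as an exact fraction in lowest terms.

Total count 21 over total exposure 8 months.
By Gamma–Poisson conjugacy, the posterior is Gamma(α + Σx, β + Σt) = Gamma(4 + 21, 1 + 8) = Gamma(25, 9).
Predictive mean over a 7-month window = T·E[λ|data] = 7·25/9 = 175/9.

175/9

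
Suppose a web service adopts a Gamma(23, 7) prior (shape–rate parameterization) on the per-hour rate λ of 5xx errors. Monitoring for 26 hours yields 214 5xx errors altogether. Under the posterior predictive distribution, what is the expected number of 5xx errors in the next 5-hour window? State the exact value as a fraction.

Total count 214 over total exposure 26 hours.
Posterior: α' = 23 + 214 = 237, β' = 7 + 26 = 33.
Predictive mean over a 5-hour window = T·E[λ|data] = 5·237/33 = 395/11.

395/11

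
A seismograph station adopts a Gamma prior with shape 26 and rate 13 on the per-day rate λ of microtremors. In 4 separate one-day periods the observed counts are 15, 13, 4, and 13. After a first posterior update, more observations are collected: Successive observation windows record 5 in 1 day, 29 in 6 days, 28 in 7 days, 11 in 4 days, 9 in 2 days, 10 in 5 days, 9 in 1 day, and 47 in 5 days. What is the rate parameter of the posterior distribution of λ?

Total count: 15 + 13 + 4 + 13 = 45.
Total exposure: 4 days.
After the first batch: Gamma(26 + 45, 13 + 4) = Gamma(71, 17).
Total count: 5 + 29 + 28 + 11 + 9 + 10 + 9 + 47 = 148.
Total exposure: 1 + 6 + 7 + 4 + 2 + 5 + 1 + 5 = 31 days.
After the second batch: Gamma(71 + 148, 17 + 31) = Gamma(219, 48).

48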